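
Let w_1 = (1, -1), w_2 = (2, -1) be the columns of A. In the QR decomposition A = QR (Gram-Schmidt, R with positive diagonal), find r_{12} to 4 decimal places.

w_1 = (1, -1); ‖w_1‖ = 1.4142, so q_1 = (0.7071, -0.7071).
r_{12} = q_1·w_2 = 2.1213.

r_{12} = 2.1213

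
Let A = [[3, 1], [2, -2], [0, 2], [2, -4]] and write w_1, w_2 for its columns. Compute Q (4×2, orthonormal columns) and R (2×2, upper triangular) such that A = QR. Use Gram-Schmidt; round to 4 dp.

w_1 = (3, 2, 0, 2); ‖w_1‖ = 4.1231, so e_1 = (0.7276, 0.4851, 0.0000, 0.4851).
e_1·w_2 = 0.7276·1 + 0.4851·(-2) + 0.0000·2 + 0.4851·(-4) = -2.1828.
u_2 = w_2 + 2.1828·e_1 = (2.5882, -0.9412, 2.0000, -2.9412).
‖u_2‖ = 4.4984, so e_2 = (0.5754, -0.2092, 0.4446, -0.6538).

Q = [[0.7276, 0.5754], [0.4851, -0.2092], [0.0000, 0.4446], [0.4851, -0.6538]], R = [[4.1231, -2.1828], [0.0000, 4.4984]]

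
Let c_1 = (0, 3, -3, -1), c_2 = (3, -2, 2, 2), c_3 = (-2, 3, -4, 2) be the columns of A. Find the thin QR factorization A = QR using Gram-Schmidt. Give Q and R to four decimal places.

c_1 = (0, 3, -3, -1); ‖c_1‖ = 4.3589, so q_1 = (0.0000, 0.6882, -0.6882, -0.2294).
q_1·c_2 = 0.0000·3 + 0.6882·(-2) + (-0.6882)·2 + (-0.2294)·2 = -3.2118.
u_2 = c_2 + 3.2118·q_1 = (3.0000, 0.2105, -0.2105, 1.2632).
‖u_2‖ = 3.2687, so q_2 = (0.9178, 0.0644, -0.0644, 0.3864).
q_1·c_3 = 0.0000·(-2) + 0.6882·3 + (-0.6882)·(-4) + (-0.2294)·2 = 4.3589; q_2·c_3 = 0.9178·(-2) + 0.0644·3 + (-0.0644)·(-4) + 0.3864·2 = -0.6119.
u_3 = c_3 − 4.3589·q_1 + 0.6119·q_2 = (-1.4384, 0.0394, -1.0394, 3.2365).
‖u_3‖ = 3.6913, so q_3 = (-0.3897, 0.0107, -0.2816, 0.8768).

Q = [[0.0000, 0.9178, -0.3897], [0.6882, 0.0644, 0.0107], [-0.6882, -0.0644, -0.2816], [-0.2294, 0.3864, 0.8768]], R = [[4.3589, -3.2118, 4.3589], [0.0000, 3.2687, -0.6119], [0.0000, 0.0000, 3.6913]]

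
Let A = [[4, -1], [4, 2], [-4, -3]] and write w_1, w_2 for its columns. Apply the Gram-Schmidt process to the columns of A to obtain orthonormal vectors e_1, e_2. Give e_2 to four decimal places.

e_2 = (-0.7926, 0.2265, -0.5661)

w_1 = (4, 4, -4); ‖w_1‖ = 6.9282, so e_1 = (0.5774, 0.5774, -0.5774).
e_1·w_2 = 0.5774·(-1) + 0.5774·2 + (-0.5774)·(-3) = 2.3094.
u_2 = w_2 − 2.3094·e_1 = (-2.3333, 0.6667, -1.6667).
‖u_2‖ = 2.9439, so e_2 = (-0.7926, 0.2265, -0.5661).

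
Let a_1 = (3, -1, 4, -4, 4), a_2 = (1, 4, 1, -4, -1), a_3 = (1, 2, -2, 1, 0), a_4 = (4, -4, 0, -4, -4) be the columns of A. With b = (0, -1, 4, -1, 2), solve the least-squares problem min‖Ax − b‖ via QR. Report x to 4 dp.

a_1 = (3, -1, 4, -4, 4); ‖a_1‖ = 7.6158, so e_1 = (0.3939, -0.1313, 0.5252, -0.5252, 0.5252).
e_1·a_2 = 0.3939·1 + (-0.1313)·4 + 0.5252·1 + (-0.5252)·(-4) + 0.5252·(-1) = 1.9696.
u_2 = a_2 − 1.9696·e_1 = (0.2241, 4.2586, -0.0345, -2.9655, -2.0345).
‖u_2‖ = 5.5786, so e_2 = (0.0402, 0.7634, -0.0062, -0.5316, -0.3647).
e_1·a_3 = 0.3939·1 + (-0.1313)·2 + 0.5252·(-2) + (-0.5252)·1 + 0.5252·0 = -1.4444; e_2·a_3 = 0.0402·1 + 0.7634·2 + (-0.0062)·(-2) + (-0.5316)·1 + (-0.3647)·0 = 1.0477.
u_3 = a_3 + 1.4444·e_1 − 1.0477·e_2 = (1.5269, 1.0105, -1.2349, 0.7983, 1.1407).
‖u_3‖ = 2.6108, so e_3 = (0.5848, 0.3871, -0.4730, 0.3058, 0.4369).
e_1·a_4 = 0.3939·4 + (-0.1313)·(-4) + 0.5252·0 + (-0.5252)·(-4) + 0.5252·(-4) = 2.1009; e_2·a_4 = 0.0402·4 + 0.7634·(-4) + (-0.0062)·0 + (-0.5316)·(-4) + (-0.3647)·(-4) = 0.6923; e_3·a_4 = 0.5848·4 + 0.3871·(-4) + (-0.4730)·0 + 0.3058·(-4) + 0.4369·(-4) = -2.1798.
u_4 = a_4 − 2.1009·e_1 − 0.6923·e_2 + 2.1798·e_3 = (4.4194, -3.4089, -2.1302, -1.8620, -3.8986).
‖u_4‖ = 7.3726, so e_4 = (0.5994, -0.4624, -0.2889, -0.2526, -0.5288).
Qᵀb = (3.8079, -0.9859, -1.7110, -1.4984).
Back-substitute: x_4 = -1.4984/7.3726 = -0.2032.
x_3 = (-1.7110 + 2.1798·(-0.2032))/2.6108 = -0.8251.
x_2 = (-0.9859 − 1.0477·(-0.8251) − 0.6923·(-0.2032))/5.5786 = 0.0034.
x_1 = (3.8079 − 1.9696·0.0034 + 1.4444·(-0.8251) − 2.1009·(-0.2032))/7.6158 = 0.3987.

x = (0.3987, 0.0034, -0.8251, -0.2032)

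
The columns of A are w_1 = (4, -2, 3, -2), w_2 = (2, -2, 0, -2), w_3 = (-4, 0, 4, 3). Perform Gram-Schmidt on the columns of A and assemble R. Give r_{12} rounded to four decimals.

w_1 = (4, -2, 3, -2); ‖w_1‖ = 5.7446, so e_1 = (0.6963, -0.3482, 0.5222, -0.3482).
r_{12} = e_1·w_2 = 2.7852.

r_{12} = 2.7852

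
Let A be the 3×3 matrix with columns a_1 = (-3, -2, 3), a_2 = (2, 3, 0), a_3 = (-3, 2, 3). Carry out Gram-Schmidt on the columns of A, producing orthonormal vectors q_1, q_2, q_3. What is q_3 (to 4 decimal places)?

q_3 = (-0.7553, 0.5035, -0.4196)

q_1 = a_1/‖a_1‖ = (-3, -2, 3)/4.6904 = (-0.6396, -0.4264, 0.6396).
r_{12} = q_1·a_2 = -2.5584.
u_2 = a_2 + 2.5584·q_1 = (0.3636, 1.9091, 1.6364).
‖u_2‖ = 2.5406, so q_2 = (0.1431, 0.7514, 0.6441).
r_{13} = q_1·a_3 = 2.9848; r_{23} = q_2·a_3 = 3.0058.
u_3 = a_3 − 2.9848·q_1 − 3.0058·q_2 = (-1.5211, 1.0141, -0.8451).
‖u_3‖ = 2.0140, so q_3 = (-0.7553, 0.5035, -0.4196).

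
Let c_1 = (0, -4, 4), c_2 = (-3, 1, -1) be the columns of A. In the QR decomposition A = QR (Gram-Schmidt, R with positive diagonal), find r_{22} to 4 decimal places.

r_{22} = 3.0000

c_1 = (0, -4, 4); ‖c_1‖ = 5.6569, so q_1 = (0.0000, -0.7071, 0.7071).
q_1·c_2 = 0.0000·(-3) + (-0.7071)·1 + 0.7071·(-1) = -1.4142.
u_2 = c_2 + 1.4142·q_1 = (-3.0000, 0.0000, 0.0000).
r_{22} = ‖u_2‖ = 3.0000.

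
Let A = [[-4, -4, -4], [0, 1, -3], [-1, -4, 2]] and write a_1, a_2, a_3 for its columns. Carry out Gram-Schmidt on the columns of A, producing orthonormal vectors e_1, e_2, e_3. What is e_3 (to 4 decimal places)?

e_3 = (0.0788, -0.9457, -0.3152)

a_1 = (-4, 0, -1); ‖a_1‖ = 4.1231, so e_1 = (-0.9701, 0.0000, -0.2425).
e_1·a_2 = (-0.9701)·(-4) + 0.0000·1 + (-0.2425)·(-4) = 4.8507.
u_2 = a_2 − 4.8507·e_1 = (0.7059, 1.0000, -2.8235).
‖u_2‖ = 3.0774, so e_2 = (0.2294, 0.3249, -0.9175).
e_1·a_3 = (-0.9701)·(-4) + 0.0000·(-3) + (-0.2425)·2 = 3.3955; e_2·a_3 = 0.2294·(-4) + 0.3249·(-3) + (-0.9175)·2 = -3.7273.
u_3 = a_3 − 3.3955·e_1 + 3.7273·e_2 = (0.1491, -1.7888, -0.5963).
‖u_3‖ = 1.8915, so e_3 = (0.0788, -0.9457, -0.3152).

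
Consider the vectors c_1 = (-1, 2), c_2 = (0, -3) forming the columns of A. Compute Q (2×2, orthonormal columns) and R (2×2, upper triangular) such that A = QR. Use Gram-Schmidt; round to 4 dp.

Q = [[-0.4472, -0.8944], [0.8944, -0.4472]], R = [[2.2361, -2.6833], [0.0000, 1.3416]]

c_1 = (-1, 2); ‖c_1‖ = 2.2361, so q_1 = (-0.4472, 0.8944).
q_1·c_2 = (-0.4472)·0 + 0.8944·(-3) = -2.6833.
u_2 = c_2 + 2.6833·q_1 = (-1.2000, -0.6000).
‖u_2‖ = 1.3416, so q_2 = (-0.8944, -0.4472).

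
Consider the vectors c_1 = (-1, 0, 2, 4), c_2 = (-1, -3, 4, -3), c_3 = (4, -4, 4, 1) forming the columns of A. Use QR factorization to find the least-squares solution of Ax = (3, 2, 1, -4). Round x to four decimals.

c_1 = (-1, 0, 2, 4); ‖c_1‖ = 4.5826, so q_1 = (-0.2182, 0.0000, 0.4364, 0.8729).
q_1·c_2 = (-0.2182)·(-1) + 0.0000·(-3) + 0.4364·4 + 0.8729·(-3) = -0.6547.
u_2 = c_2 + 0.6547·q_1 = (-1.1429, -3.0000, 4.2857, -2.4286).
‖u_2‖ = 5.8797, so q_2 = (-0.1944, -0.5102, 0.7289, -0.4130).
q_1·c_3 = (-0.2182)·4 + 0.0000·(-4) + 0.4364·4 + 0.8729·1 = 1.7457; q_2·c_3 = (-0.1944)·4 + (-0.5102)·(-4) + 0.7289·4 + (-0.4130)·1 = 3.7660.
u_3 = c_3 − 1.7457·q_1 − 3.7660·q_2 = (5.1129, -2.0785, 0.4931, 1.0317).
‖u_3‖ = 5.6365, so q_3 = (0.9071, -0.3688, 0.0875, 0.1830).
Qᵀb = (-3.7097, 0.7775, 1.3392).
Back-substitute: x_3 = 1.3392/5.6365 = 0.2376.
x_2 = (0.7775 − 3.7660·0.2376)/5.8797 = -0.0199.
x_1 = (-3.7097 + 0.6547·(-0.0199) − 1.7457·0.2376)/4.5826 = -0.9029.

x = (-0.9029, -0.0199, 0.2376)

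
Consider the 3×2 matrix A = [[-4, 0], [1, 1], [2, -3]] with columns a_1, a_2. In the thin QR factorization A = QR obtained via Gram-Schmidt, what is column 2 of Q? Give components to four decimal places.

a_1 = (-4, 1, 2); ‖a_1‖ = 4.5826, so q_1 = (-0.8729, 0.2182, 0.4364).
q_1·a_2 = (-0.8729)·0 + 0.2182·1 + 0.4364·(-3) = -1.0911.
u_2 = a_2 + 1.0911·q_1 = (-0.9524, 1.2381, -2.5238).
‖u_2‖ = 2.9681, so q_2 = (-0.3209, 0.4171, -0.8503).

q_2 = (-0.3209, 0.4171, -0.8503)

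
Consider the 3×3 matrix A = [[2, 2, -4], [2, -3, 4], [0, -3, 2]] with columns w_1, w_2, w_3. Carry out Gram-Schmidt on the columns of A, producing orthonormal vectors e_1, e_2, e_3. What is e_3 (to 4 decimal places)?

e_3 = (-0.4575, 0.4575, -0.7625)

w_1 = (2, 2, 0); ‖w_1‖ = 2.8284, so e_1 = (0.7071, 0.7071, 0.0000).
e_1·w_2 = 0.7071·2 + 0.7071·(-3) + 0.0000·(-3) = -0.7071.
u_2 = w_2 + 0.7071·e_1 = (2.5000, -2.5000, -3.0000).
‖u_2‖ = 4.6368, so e_2 = (0.5392, -0.5392, -0.6470).
e_1·w_3 = 0.7071·(-4) + 0.7071·4 + 0.0000·2 = 0.0000; e_2·w_3 = 0.5392·(-4) + (-0.5392)·4 + (-0.6470)·2 = -5.6073.
u_3 = w_3 + 0.0000·e_1 + 5.6073·e_2 = (-0.9767, 0.9767, -1.6279).
‖u_3‖ = 2.1350, so e_3 = (-0.4575, 0.4575, -0.7625).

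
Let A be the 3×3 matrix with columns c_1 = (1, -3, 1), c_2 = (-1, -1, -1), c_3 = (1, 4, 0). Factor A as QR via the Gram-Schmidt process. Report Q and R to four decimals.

c_1 = (1, -3, 1); ‖c_1‖ = 3.3166, so q_1 = (0.3015, -0.9045, 0.3015).
q_1·c_2 = 0.3015·(-1) + (-0.9045)·(-1) + 0.3015·(-1) = 0.3015.
u_2 = c_2 − 0.3015·q_1 = (-1.0909, -0.7273, -1.0909).
‖u_2‖ = 1.7056, so q_2 = (-0.6396, -0.4264, -0.6396).
q_1·c_3 = 0.3015·1 + (-0.9045)·4 + 0.3015·0 = -3.3166; q_2·c_3 = (-0.6396)·1 + (-0.4264)·4 + (-0.6396)·0 = -2.3452.
u_3 = c_3 + 3.3166·q_1 + 2.3452·q_2 = (0.5000, 0.0000, -0.5000).
‖u_3‖ = 0.7071, so q_3 = (0.7071, 0.0000, -0.7071).

Q = [[0.3015, -0.6396, 0.7071], [-0.9045, -0.4264, 0.0000], [0.3015, -0.6396, -0.7071]], R = [[3.3166, 0.3015, -3.3166], [0.0000, 1.7056, -2.3452], [0.0000, 0.0000, 0.7071]]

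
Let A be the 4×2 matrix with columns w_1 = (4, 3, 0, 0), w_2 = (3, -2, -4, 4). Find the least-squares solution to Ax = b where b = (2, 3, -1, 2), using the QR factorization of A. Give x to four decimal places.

e_1 = w_1/‖w_1‖ = (4, 3, 0, 0)/5.0000 = (0.8000, 0.6000, 0.0000, 0.0000).
r_{12} = e_1·w_2 = 1.2000.
u_2 = w_2 − 1.2000·e_1 = (2.0400, -2.7200, -4.0000, 4.0000).
‖u_2‖ = 6.6000, so e_2 = (0.3091, -0.4121, -0.6061, 0.6061).
Qᵀb = (3.4000, 1.2000).
Back-substitute: x_2 = 1.2000/6.6000 = 0.1818.
x_1 = (3.4000 − 1.2000·0.1818)/5.0000 = 0.6364.

x = (0.6364, 0.1818)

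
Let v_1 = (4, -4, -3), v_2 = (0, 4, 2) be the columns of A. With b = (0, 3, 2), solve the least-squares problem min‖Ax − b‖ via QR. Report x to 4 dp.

x = (-0.0238, 0.7738)

q_1 = v_1/‖v_1‖ = (4, -4, -3)/6.4031 = (0.6247, -0.6247, -0.4685).
r_{12} = q_1·v_2 = -3.4358.
u_2 = v_2 + 3.4358·q_1 = (2.1463, 1.8537, 0.3902).
‖u_2‖ = 2.8627, so q_2 = (0.7498, 0.6475, 0.1363).
Qᵀb = (-2.8111, 2.2152).
Back-substitute: x_2 = 2.2152/2.8627 = 0.7738.
x_1 = (-2.8111 + 3.4358·0.7738)/6.4031 = -0.0238.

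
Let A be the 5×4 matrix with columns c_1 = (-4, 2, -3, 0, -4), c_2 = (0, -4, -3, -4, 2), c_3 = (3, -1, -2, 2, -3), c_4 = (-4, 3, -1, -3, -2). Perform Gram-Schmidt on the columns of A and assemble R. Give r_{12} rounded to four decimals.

c_1 = (-4, 2, -3, 0, -4); ‖c_1‖ = 6.7082, so e_1 = (-0.5963, 0.2981, -0.4472, 0.0000, -0.5963).
r_{12} = e_1·c_2 = -1.0435.

r_{12} = -1.0435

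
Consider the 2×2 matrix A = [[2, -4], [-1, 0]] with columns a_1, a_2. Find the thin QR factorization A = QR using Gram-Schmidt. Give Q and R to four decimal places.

Q = [[0.8944, -0.4472], [-0.4472, -0.8944]], R = [[2.2361, -3.5777], [0.0000, 1.7889]]

a_1 = (2, -1); ‖a_1‖ = 2.2361, so e_1 = (0.8944, -0.4472).
e_1·a_2 = 0.8944·(-4) + (-0.4472)·0 = -3.5777.
u_2 = a_2 + 3.5777·e_1 = (-0.8000, -1.6000).
‖u_2‖ = 1.7889, so e_2 = (-0.4472, -0.8944).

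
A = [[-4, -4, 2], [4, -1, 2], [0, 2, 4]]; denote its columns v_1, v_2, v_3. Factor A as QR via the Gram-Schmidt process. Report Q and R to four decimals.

Q = [[-0.7071, -0.6155, 0.3482], [0.7071, -0.6155, 0.3482], [0.0000, 0.4924, 0.8704]], R = [[5.6569, 2.1213, 0.0000], [0.0000, 4.0620, -0.4924], [0.0000, 0.0000, 4.8742]]

q_1 = v_1/‖v_1‖ = (-4, 4, 0)/5.6569 = (-0.7071, 0.7071, 0.0000).
r_{12} = q_1·v_2 = 2.1213.
u_2 = v_2 − 2.1213·q_1 = (-2.5000, -2.5000, 2.0000).
‖u_2‖ = 4.0620, so q_2 = (-0.6155, -0.6155, 0.4924).
r_{13} = q_1·v_3 = 0.0000; r_{23} = q_2·v_3 = -0.4924.
u_3 = v_3 + 0.0000·q_1 + 0.4924·q_2 = (1.6970, 1.6970, 4.2424).
‖u_3‖ = 4.8742, so q_3 = (0.3482, 0.3482, 0.8704).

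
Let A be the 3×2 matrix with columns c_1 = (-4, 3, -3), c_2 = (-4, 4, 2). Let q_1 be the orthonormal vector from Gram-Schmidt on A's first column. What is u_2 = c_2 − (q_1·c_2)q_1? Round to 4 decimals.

u_2 = (-1.4118, 2.0588, 3.9412)

c_1 = (-4, 3, -3); ‖c_1‖ = 5.8310, so q_1 = (-0.6860, 0.5145, -0.5145).
q_1·c_2 = (-0.6860)·(-4) + 0.5145·4 + (-0.5145)·2 = 3.7730.
u_2 = c_2 − 3.7730·q_1 = (-1.4118, 2.0588, 3.9412).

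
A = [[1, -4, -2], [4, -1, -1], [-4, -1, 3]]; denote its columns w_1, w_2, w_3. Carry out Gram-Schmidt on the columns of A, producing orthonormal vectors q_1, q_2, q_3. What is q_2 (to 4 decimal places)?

w_1 = (1, 4, -4); ‖w_1‖ = 5.7446, so q_1 = (0.1741, 0.6963, -0.6963).
q_1·w_2 = 0.1741·(-4) + 0.6963·(-1) + (-0.6963)·(-1) = -0.6963.
u_2 = w_2 + 0.6963·q_1 = (-3.8788, -0.5152, -1.4848).
‖u_2‖ = 4.1851, so q_2 = (-0.9268, -0.1231, -0.3548).

q_2 = (-0.9268, -0.1231, -0.3548)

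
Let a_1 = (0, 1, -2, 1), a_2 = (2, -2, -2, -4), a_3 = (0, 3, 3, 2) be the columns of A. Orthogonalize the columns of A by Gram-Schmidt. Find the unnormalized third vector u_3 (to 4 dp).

q_1 = a_1/‖a_1‖ = (0, 1, -2, 1)/2.4495 = (0.0000, 0.4082, -0.8165, 0.4082).
r_{12} = q_1·a_2 = -0.8165.
u_2 = a_2 + 0.8165·q_1 = (2.0000, -1.6667, -2.6667, -3.6667).
‖u_2‖ = 5.2281, so q_2 = (0.3825, -0.3188, -0.5101, -0.7013).
r_{13} = q_1·a_3 = -0.4082; r_{23} = q_2·a_3 = -3.8892.
u_3 = a_3 + 0.4082·q_1 + 3.8892·q_2 = (1.4878, 1.9268, 0.6829, -0.5610).

u_3 = (1.4878, 1.9268, 0.6829, -0.5610)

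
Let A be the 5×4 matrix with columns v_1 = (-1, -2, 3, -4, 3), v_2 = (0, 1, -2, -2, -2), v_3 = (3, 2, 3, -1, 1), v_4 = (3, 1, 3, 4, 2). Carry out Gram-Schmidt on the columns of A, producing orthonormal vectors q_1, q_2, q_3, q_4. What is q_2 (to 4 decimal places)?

q_2 = (-0.0443, 0.1992, -0.4427, -0.7526, -0.4427)

v_1 = (-1, -2, 3, -4, 3); ‖v_1‖ = 6.2450, so q_1 = (-0.1601, -0.3203, 0.4804, -0.6405, 0.4804).
q_1·v_2 = (-0.1601)·0 + (-0.3203)·1 + 0.4804·(-2) + (-0.6405)·(-2) + 0.4804·(-2) = -0.9608.
u_2 = v_2 + 0.9608·q_1 = (-0.1538, 0.6923, -1.5385, -2.6154, -1.5385).
‖u_2‖ = 3.4752, so q_2 = (-0.0443, 0.1992, -0.4427, -0.7526, -0.4427).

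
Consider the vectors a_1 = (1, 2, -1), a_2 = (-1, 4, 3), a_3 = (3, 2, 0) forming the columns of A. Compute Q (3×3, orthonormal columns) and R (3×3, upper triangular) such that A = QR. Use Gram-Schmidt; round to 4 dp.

q_1 = a_1/‖a_1‖ = (1, 2, -1)/2.4495 = (0.4082, 0.8165, -0.4082).
r_{12} = q_1·a_2 = 1.6330.
u_2 = a_2 − 1.6330·q_1 = (-1.6667, 2.6667, 3.6667).
‖u_2‖ = 4.8305, so q_2 = (-0.3450, 0.5521, 0.7591).
r_{13} = q_1·a_3 = 2.8577; r_{23} = q_2·a_3 = 0.0690.
u_3 = a_3 − 2.8577·q_1 − 0.0690·q_2 = (1.8571, -0.3714, 1.1143).
‖u_3‖ = 2.1974, so q_3 = (0.8452, -0.1690, 0.5071).

Q = [[0.4082, -0.3450, 0.8452], [0.8165, 0.5521, -0.1690], [-0.4082, 0.7591, 0.5071]], R = [[2.4495, 1.6330, 2.8577], [0.0000, 4.8305, 0.0690], [0.0000, 0.0000, 2.1974]]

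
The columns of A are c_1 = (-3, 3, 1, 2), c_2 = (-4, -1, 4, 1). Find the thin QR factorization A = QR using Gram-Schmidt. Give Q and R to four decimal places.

c_1 = (-3, 3, 1, 2); ‖c_1‖ = 4.7958, so q_1 = (-0.6255, 0.6255, 0.2085, 0.4170).
q_1·c_2 = (-0.6255)·(-4) + 0.6255·(-1) + 0.2085·4 + 0.4170·1 = 3.1277.
u_2 = c_2 − 3.1277·q_1 = (-2.0435, -2.9565, 3.3478, -0.3043).
‖u_2‖ = 4.9211, so q_2 = (-0.4152, -0.6008, 0.6803, -0.0618).

Q = [[-0.6255, -0.4152], [0.6255, -0.6008], [0.2085, 0.6803], [0.4170, -0.0618]], R = [[4.7958, 3.1277], [0.0000, 4.9211]]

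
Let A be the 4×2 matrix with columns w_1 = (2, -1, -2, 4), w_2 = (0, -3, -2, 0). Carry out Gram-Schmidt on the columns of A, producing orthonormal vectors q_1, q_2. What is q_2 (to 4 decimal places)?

w_1 = (2, -1, -2, 4); ‖w_1‖ = 5.0000, so q_1 = (0.4000, -0.2000, -0.4000, 0.8000).
q_1·w_2 = 0.4000·0 + (-0.2000)·(-3) + (-0.4000)·(-2) + 0.8000·0 = 1.4000.
u_2 = w_2 − 1.4000·q_1 = (-0.5600, -2.7200, -1.4400, -1.1200).
‖u_2‖ = 3.3226, so q_2 = (-0.1685, -0.8186, -0.4334, -0.3371).

q_2 = (-0.1685, -0.8186, -0.4334, -0.3371)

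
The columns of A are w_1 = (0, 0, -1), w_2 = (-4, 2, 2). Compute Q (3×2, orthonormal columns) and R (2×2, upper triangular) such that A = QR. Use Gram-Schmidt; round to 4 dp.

Q = [[0.0000, -0.8944], [0.0000, 0.4472], [-1.0000, 0.0000]], R = [[1.0000, -2.0000], [0.0000, 4.4721]]

w_1 = (0, 0, -1); ‖w_1‖ = 1.0000, so q_1 = (0.0000, 0.0000, -1.0000).
q_1·w_2 = 0.0000·(-4) + 0.0000·2 + (-1.0000)·2 = -2.0000.
u_2 = w_2 + 2.0000·q_1 = (-4.0000, 2.0000, 0.0000).
‖u_2‖ = 4.4721, so q_2 = (-0.8944, 0.4472, 0.0000).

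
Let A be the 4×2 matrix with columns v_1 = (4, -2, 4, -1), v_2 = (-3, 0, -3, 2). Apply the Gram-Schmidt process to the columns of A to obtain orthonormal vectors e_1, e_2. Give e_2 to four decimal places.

e_2 = (-0.0980, -0.7277, -0.0980, 0.6717)

e_1 = v_1/‖v_1‖ = (4, -2, 4, -1)/6.0828 = (0.6576, -0.3288, 0.6576, -0.1644).
r_{12} = e_1·v_2 = -4.2744.
u_2 = v_2 + 4.2744·e_1 = (-0.1892, -1.4054, -0.1892, 1.2973).
‖u_2‖ = 1.9313, so e_2 = (-0.0980, -0.7277, -0.0980, 0.6717).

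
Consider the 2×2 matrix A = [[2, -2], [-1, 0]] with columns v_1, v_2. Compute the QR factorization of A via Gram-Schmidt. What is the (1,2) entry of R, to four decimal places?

e_1 = v_1/‖v_1‖ = (2, -1)/2.2361 = (0.8944, -0.4472).
r_{12} = e_1·v_2 = -1.7889.

r_{12} = -1.7889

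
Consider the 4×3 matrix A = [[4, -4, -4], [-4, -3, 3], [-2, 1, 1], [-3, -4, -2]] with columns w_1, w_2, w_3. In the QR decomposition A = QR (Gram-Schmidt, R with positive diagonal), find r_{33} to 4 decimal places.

e_1 = w_1/‖w_1‖ = (4, -4, -2, -3)/6.7082 = (0.5963, -0.5963, -0.2981, -0.4472).
r_{12} = e_1·w_2 = 0.8944.
u_2 = w_2 − 0.8944·e_1 = (-4.5333, -2.4667, 1.2667, -3.6000).
‖u_2‖ = 6.4187, so e_2 = (-0.7063, -0.3843, 0.1973, -0.5609).
r_{13} = e_1·w_3 = -3.5777; r_{23} = e_2·w_3 = 2.9912.
u_3 = w_3 + 3.5777·e_1 − 2.9912·e_2 = (0.2460, 2.0162, -0.6570, -1.9223).
r_{33} = ‖u_3‖ = 2.8727.

r_{33} = 2.8727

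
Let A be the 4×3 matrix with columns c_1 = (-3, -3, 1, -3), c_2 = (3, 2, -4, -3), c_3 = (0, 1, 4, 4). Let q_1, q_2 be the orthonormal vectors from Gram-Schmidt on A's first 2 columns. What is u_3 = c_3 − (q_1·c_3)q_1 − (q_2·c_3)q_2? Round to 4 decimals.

u_3 = (0.4979, 0.6286, 1.2261, -0.7178)

c_1 = (-3, -3, 1, -3); ‖c_1‖ = 5.2915, so q_1 = (-0.5669, -0.5669, 0.1890, -0.5669).
q_1·c_2 = (-0.5669)·3 + (-0.5669)·2 + 0.1890·(-4) + (-0.5669)·(-3) = -1.8898.
u_2 = c_2 + 1.8898·q_1 = (1.9286, 0.9286, -3.6429, -4.0714).
‖u_2‖ = 5.8676, so q_2 = (0.3287, 0.1583, -0.6208, -0.6939).
q_1·c_3 = (-0.5669)·0 + (-0.5669)·1 + 0.1890·4 + (-0.5669)·4 = -2.0788; q_2·c_3 = 0.3287·0 + 0.1583·1 + (-0.6208)·4 + (-0.6939)·4 = -5.1007.
u_3 = c_3 + 2.0788·q_1 + 5.1007·q_2 = (0.4979, 0.6286, 1.2261, -0.7178).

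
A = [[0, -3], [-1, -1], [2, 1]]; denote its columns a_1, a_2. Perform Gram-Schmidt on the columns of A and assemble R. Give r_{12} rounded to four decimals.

r_{12} = 1.3416

a_1 = (0, -1, 2); ‖a_1‖ = 2.2361, so q_1 = (0.0000, -0.4472, 0.8944).
r_{12} = q_1·a_2 = 1.3416.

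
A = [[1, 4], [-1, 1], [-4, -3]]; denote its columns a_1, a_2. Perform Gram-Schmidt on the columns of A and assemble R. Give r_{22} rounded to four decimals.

a_1 = (1, -1, -4); ‖a_1‖ = 4.2426, so e_1 = (0.2357, -0.2357, -0.9428).
e_1·a_2 = 0.2357·4 + (-0.2357)·1 + (-0.9428)·(-3) = 3.5355.
u_2 = a_2 − 3.5355·e_1 = (3.1667, 1.8333, 0.3333).
r_{22} = ‖u_2‖ = 3.6742.

r_{22} = 3.6742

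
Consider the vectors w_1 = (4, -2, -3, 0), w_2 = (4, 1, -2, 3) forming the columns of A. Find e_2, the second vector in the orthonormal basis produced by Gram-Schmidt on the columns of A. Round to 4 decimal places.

e_2 = (0.3084, 0.5910, 0.0171, 0.7452)

e_1 = w_1/‖w_1‖ = (4, -2, -3, 0)/5.3852 = (0.7428, -0.3714, -0.5571, 0.0000).
r_{12} = e_1·w_2 = 3.7139.
u_2 = w_2 − 3.7139·e_1 = (1.2414, 2.3793, 0.0690, 3.0000).
‖u_2‖ = 4.0258, so e_2 = (0.3084, 0.5910, 0.0171, 0.7452).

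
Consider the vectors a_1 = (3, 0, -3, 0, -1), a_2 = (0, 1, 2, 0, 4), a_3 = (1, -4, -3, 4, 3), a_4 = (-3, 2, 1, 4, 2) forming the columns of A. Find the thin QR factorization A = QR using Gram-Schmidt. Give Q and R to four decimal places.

q_1 = a_1/‖a_1‖ = (3, 0, -3, 0, -1)/4.3589 = (0.6882, 0.0000, -0.6882, 0.0000, -0.2294).
r_{12} = q_1·a_2 = -2.2942.
u_2 = a_2 + 2.2942·q_1 = (1.5789, 1.0000, 0.4211, 0.0000, 3.4737).
‖u_2‖ = 3.9670, so q_2 = (0.3980, 0.2521, 0.1061, 0.0000, 0.8757).
r_{13} = q_1·a_3 = 2.0647; r_{23} = q_2·a_3 = 1.6982.
u_3 = a_3 − 2.0647·q_1 − 1.6982·q_2 = (-1.0970, -4.4281, -1.7592, 4.0000, 1.9866).
‖u_3‖ = 6.6221, so q_3 = (-0.1657, -0.6687, -0.2657, 0.6040, 0.3000).
r_{14} = q_1·a_4 = -3.2118; r_{24} = q_2·a_4 = 1.1675; r_{34} = q_3·a_4 = 1.9101.
u_4 = a_4 + 3.2118·q_1 − 1.1675·q_2 − 1.9101·q_3 = (-0.9378, 2.9829, -0.8270, 2.8462, -0.3322).
‖u_4‖ = 4.3212, so q_4 = (-0.2170, 0.6903, -0.1914, 0.6587, -0.0769).

Q = [[0.6882, 0.3980, -0.1657, -0.2170], [0.0000, 0.2521, -0.6687, 0.6903], [-0.6882, 0.1061, -0.2657, -0.1914], [0.0000, 0.0000, 0.6040, 0.6587], [-0.2294, 0.8757, 0.3000, -0.0769]], R = [[4.3589, -2.2942, 2.0647, -3.2118], [0.0000, 3.9670, 1.6982, 1.1675], [0.0000, 0.0000, 6.6221, 1.9101], [0.0000, 0.0000, 0.0000, 4.3212]]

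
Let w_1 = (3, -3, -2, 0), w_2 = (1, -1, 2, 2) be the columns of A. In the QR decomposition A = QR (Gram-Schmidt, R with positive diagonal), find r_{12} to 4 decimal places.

w_1 = (3, -3, -2, 0); ‖w_1‖ = 4.6904, so q_1 = (0.6396, -0.6396, -0.4264, 0.0000).
r_{12} = q_1·w_2 = 0.4264.

r_{12} = 0.4264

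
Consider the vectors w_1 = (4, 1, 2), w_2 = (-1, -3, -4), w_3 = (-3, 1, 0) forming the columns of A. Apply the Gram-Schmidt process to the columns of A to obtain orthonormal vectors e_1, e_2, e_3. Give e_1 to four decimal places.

e_1 = (0.8729, 0.2182, 0.4364)

w_1 = (4, 1, 2); ‖w_1‖ = 4.5826, so e_1 = (0.8729, 0.2182, 0.4364).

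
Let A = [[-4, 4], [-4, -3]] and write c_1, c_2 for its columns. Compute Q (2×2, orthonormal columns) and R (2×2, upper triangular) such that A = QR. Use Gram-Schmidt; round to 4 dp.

c_1 = (-4, -4); ‖c_1‖ = 5.6569, so q_1 = (-0.7071, -0.7071).
q_1·c_2 = (-0.7071)·4 + (-0.7071)·(-3) = -0.7071.
u_2 = c_2 + 0.7071·q_1 = (3.5000, -3.5000).
‖u_2‖ = 4.9497, so q_2 = (0.7071, -0.7071).

Q = [[-0.7071, 0.7071], [-0.7071, -0.7071]], R = [[5.6569, -0.7071], [0.0000, 4.9497]]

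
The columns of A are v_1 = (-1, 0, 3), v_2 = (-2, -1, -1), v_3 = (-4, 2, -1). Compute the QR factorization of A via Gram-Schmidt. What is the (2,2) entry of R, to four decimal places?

v_1 = (-1, 0, 3); ‖v_1‖ = 3.1623, so e_1 = (-0.3162, 0.0000, 0.9487).
e_1·v_2 = (-0.3162)·(-2) + 0.0000·(-1) + 0.9487·(-1) = -0.3162.
u_2 = v_2 + 0.3162·e_1 = (-2.1000, -1.0000, -0.7000).
r_{22} = ‖u_2‖ = 2.4290.

r_{22} = 2.4290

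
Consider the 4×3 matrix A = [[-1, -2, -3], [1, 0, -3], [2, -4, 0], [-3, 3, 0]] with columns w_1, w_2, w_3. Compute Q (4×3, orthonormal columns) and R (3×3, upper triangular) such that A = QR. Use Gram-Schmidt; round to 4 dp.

Q = [[-0.2582, -0.8018, -0.4364], [0.2582, 0.2673, -0.8729], [0.5164, -0.5345, 0.2182], [-0.7746, 0.0000, 0.0000]], R = [[3.8730, -3.8730, 0.0000], [0.0000, 3.7417, 1.6036], [0.0000, 0.0000, 3.9279]]

e_1 = w_1/‖w_1‖ = (-1, 1, 2, -3)/3.8730 = (-0.2582, 0.2582, 0.5164, -0.7746).
r_{12} = e_1·w_2 = -3.8730.
u_2 = w_2 + 3.8730·e_1 = (-3.0000, 1.0000, -2.0000, 0.0000).
‖u_2‖ = 3.7417, so e_2 = (-0.8018, 0.2673, -0.5345, 0.0000).
r_{13} = e_1·w_3 = 0.0000; r_{23} = e_2·w_3 = 1.6036.
u_3 = w_3 + 0.0000·e_1 − 1.6036·e_2 = (-1.7143, -3.4286, 0.8571, 0.0000).
‖u_3‖ = 3.9279, so e_3 = (-0.4364, -0.8729, 0.2182, 0.0000).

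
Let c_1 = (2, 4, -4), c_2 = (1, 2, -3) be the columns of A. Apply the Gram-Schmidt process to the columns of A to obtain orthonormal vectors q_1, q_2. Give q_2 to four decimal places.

q_2 = (-0.2981, -0.5963, -0.7454)

c_1 = (2, 4, -4); ‖c_1‖ = 6.0000, so q_1 = (0.3333, 0.6667, -0.6667).
q_1·c_2 = 0.3333·1 + 0.6667·2 + (-0.6667)·(-3) = 3.6667.
u_2 = c_2 − 3.6667·q_1 = (-0.2222, -0.4444, -0.5556).
‖u_2‖ = 0.7454, so q_2 = (-0.2981, -0.5963, -0.7454).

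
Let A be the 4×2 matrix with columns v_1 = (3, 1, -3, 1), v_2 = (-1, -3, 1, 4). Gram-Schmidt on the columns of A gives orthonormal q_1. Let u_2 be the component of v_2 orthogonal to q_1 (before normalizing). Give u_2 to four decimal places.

u_2 = (-0.2500, -2.7500, 0.2500, 4.2500)

v_1 = (3, 1, -3, 1); ‖v_1‖ = 4.4721, so q_1 = (0.6708, 0.2236, -0.6708, 0.2236).
q_1·v_2 = 0.6708·(-1) + 0.2236·(-3) + (-0.6708)·1 + 0.2236·4 = -1.1180.
u_2 = v_2 + 1.1180·q_1 = (-0.2500, -2.7500, 0.2500, 4.2500).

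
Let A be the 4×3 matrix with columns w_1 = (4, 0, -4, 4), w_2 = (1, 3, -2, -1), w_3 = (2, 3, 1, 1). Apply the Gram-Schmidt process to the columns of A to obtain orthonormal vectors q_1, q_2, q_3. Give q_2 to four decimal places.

w_1 = (4, 0, -4, 4); ‖w_1‖ = 6.9282, so q_1 = (0.5774, 0.0000, -0.5774, 0.5774).
q_1·w_2 = 0.5774·1 + 0.0000·3 + (-0.5774)·(-2) + 0.5774·(-1) = 1.1547.
u_2 = w_2 − 1.1547·q_1 = (0.3333, 3.0000, -1.3333, -1.6667).
‖u_2‖ = 3.6968, so q_2 = (0.0902, 0.8115, -0.3607, -0.4508).

q_2 = (0.0902, 0.8115, -0.3607, -0.4508)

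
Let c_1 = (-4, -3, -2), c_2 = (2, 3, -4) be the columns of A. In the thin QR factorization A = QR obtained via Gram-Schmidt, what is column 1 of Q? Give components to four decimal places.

c_1 = (-4, -3, -2); ‖c_1‖ = 5.3852, so e_1 = (-0.7428, -0.5571, -0.3714).

e_1 = (-0.7428, -0.5571, -0.3714)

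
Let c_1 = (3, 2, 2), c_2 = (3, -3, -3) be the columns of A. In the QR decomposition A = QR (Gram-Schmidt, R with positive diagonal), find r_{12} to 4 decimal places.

c_1 = (3, 2, 2); ‖c_1‖ = 4.1231, so q_1 = (0.7276, 0.4851, 0.4851).
r_{12} = q_1·c_2 = -0.7276.

r_{12} = -0.7276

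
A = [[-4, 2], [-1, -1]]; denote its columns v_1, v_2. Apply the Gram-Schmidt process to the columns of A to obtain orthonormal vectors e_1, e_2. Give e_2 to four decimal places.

e_2 = (0.2425, -0.9701)

v_1 = (-4, -1); ‖v_1‖ = 4.1231, so e_1 = (-0.9701, -0.2425).
e_1·v_2 = (-0.9701)·2 + (-0.2425)·(-1) = -1.6977.
u_2 = v_2 + 1.6977·e_1 = (0.3529, -1.4118).
‖u_2‖ = 1.4552, so e_2 = (0.2425, -0.9701).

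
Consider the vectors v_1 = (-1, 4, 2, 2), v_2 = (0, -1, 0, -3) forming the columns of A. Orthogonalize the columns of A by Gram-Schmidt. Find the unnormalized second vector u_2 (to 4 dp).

u_2 = (-0.4000, 0.6000, 0.8000, -2.2000)

q_1 = v_1/‖v_1‖ = (-1, 4, 2, 2)/5.0000 = (-0.2000, 0.8000, 0.4000, 0.4000).
r_{12} = q_1·v_2 = -2.0000.
u_2 = v_2 + 2.0000·q_1 = (-0.4000, 0.6000, 0.8000, -2.2000).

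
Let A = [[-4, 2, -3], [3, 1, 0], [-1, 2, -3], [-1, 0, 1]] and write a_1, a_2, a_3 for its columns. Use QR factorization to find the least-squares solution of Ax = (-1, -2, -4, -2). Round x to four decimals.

a_1 = (-4, 3, -1, -1); ‖a_1‖ = 5.1962, so q_1 = (-0.7698, 0.5774, -0.1925, -0.1925).
q_1·a_2 = (-0.7698)·2 + 0.5774·1 + (-0.1925)·2 + (-0.1925)·0 = -1.3472.
u_2 = a_2 + 1.3472·q_1 = (0.9630, 1.7778, 1.7407, -0.2593).
‖u_2‖ = 2.6805, so q_2 = (0.3592, 0.6632, 0.6494, -0.0967).
q_1·a_3 = (-0.7698)·(-3) + 0.5774·0 + (-0.1925)·(-3) + (-0.1925)·1 = 2.6943; q_2·a_3 = 0.3592·(-3) + 0.6632·0 + 0.6494·(-3) + (-0.0967)·1 = -3.1227.
u_3 = a_3 − 2.6943·q_1 + 3.1227·q_2 = (0.1959, 0.5155, -0.4536, 1.2165).
‖u_3‖ = 1.4106, so q_3 = (0.1389, 0.3654, -0.3216, 0.8624).
Qᵀb = (0.7698, -4.0899, -1.3082).
Back-substitute: x_3 = -1.3082/1.4106 = -0.9275.
x_2 = (-4.0899 + 3.1227·(-0.9275))/2.6805 = -2.6062.
x_1 = (0.7698 + 1.3472·(-2.6062) − 2.6943·(-0.9275))/5.1962 = -0.0466.

x = (-0.0466, -2.6062, -0.9275)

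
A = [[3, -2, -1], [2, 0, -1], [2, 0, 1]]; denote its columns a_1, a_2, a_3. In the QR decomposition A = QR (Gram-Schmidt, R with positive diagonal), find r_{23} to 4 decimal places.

r_{23} = 0.6860

q_1 = a_1/‖a_1‖ = (3, 2, 2)/4.1231 = (0.7276, 0.4851, 0.4851).
r_{12} = q_1·a_2 = -1.4552.
u_2 = a_2 + 1.4552·q_1 = (-0.9412, 0.7059, 0.7059).
‖u_2‖ = 1.3720, so q_2 = (-0.6860, 0.5145, 0.5145).
r_{23} = q_2·a_3 = 0.6860.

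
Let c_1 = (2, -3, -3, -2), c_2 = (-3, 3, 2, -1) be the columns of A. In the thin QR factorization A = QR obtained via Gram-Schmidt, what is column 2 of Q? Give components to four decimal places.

c_1 = (2, -3, -3, -2); ‖c_1‖ = 5.0990, so e_1 = (0.3922, -0.5883, -0.5883, -0.3922).
e_1·c_2 = 0.3922·(-3) + (-0.5883)·3 + (-0.5883)·2 + (-0.3922)·(-1) = -3.7262.
u_2 = c_2 + 3.7262·e_1 = (-1.5385, 0.8077, -0.1923, -2.4615).
‖u_2‖ = 3.0192, so e_2 = (-0.5096, 0.2675, -0.0637, -0.8153).

e_2 = (-0.5096, 0.2675, -0.0637, -0.8153)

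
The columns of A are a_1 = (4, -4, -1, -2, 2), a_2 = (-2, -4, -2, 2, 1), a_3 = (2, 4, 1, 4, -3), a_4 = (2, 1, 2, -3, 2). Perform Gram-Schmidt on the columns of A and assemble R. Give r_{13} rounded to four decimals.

r_{13} = -3.5920

q_1 = a_1/‖a_1‖ = (4, -4, -1, -2, 2)/6.4031 = (0.6247, -0.6247, -0.1562, -0.3123, 0.3123).
r_{13} = q_1·a_3 = -3.5920.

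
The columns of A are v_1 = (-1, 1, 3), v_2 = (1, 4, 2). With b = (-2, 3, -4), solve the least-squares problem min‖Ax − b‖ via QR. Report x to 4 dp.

v_1 = (-1, 1, 3); ‖v_1‖ = 3.3166, so q_1 = (-0.3015, 0.3015, 0.9045).
q_1·v_2 = (-0.3015)·1 + 0.3015·4 + 0.9045·2 = 2.7136.
u_2 = v_2 − 2.7136·q_1 = (1.8182, 3.1818, -0.4545).
‖u_2‖ = 3.6927, so q_2 = (0.4924, 0.8616, -0.1231).
Qᵀb = (-2.1106, 2.0926).
Back-substitute: x_2 = 2.0926/3.6927 = 0.5667.
x_1 = (-2.1106 − 2.7136·0.5667)/3.3166 = -1.1000.

x = (-1.1000, 0.5667)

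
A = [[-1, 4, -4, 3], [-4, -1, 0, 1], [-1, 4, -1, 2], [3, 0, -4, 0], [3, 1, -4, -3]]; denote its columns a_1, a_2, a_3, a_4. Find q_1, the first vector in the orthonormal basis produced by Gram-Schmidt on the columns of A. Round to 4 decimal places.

q_1 = a_1/‖a_1‖ = (-1, -4, -1, 3, 3)/6.0000 = (-0.1667, -0.6667, -0.1667, 0.5000, 0.5000).

q_1 = (-0.1667, -0.6667, -0.1667, 0.5000, 0.5000)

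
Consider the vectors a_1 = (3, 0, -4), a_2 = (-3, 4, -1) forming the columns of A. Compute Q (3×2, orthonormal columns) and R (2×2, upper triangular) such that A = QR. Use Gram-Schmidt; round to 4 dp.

a_1 = (3, 0, -4); ‖a_1‖ = 5.0000, so q_1 = (0.6000, 0.0000, -0.8000).
q_1·a_2 = 0.6000·(-3) + 0.0000·4 + (-0.8000)·(-1) = -1.0000.
u_2 = a_2 + 1.0000·q_1 = (-2.4000, 4.0000, -1.8000).
‖u_2‖ = 5.0000, so q_2 = (-0.4800, 0.8000, -0.3600).

Q = [[0.6000, -0.4800], [0.0000, 0.8000], [-0.8000, -0.3600]], R = [[5.0000, -1.0000], [0.0000, 5.0000]]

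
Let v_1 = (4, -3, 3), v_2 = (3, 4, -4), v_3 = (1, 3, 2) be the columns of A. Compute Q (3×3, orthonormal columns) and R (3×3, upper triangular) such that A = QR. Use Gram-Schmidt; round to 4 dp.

e_1 = v_1/‖v_1‖ = (4, -3, 3)/5.8310 = (0.6860, -0.5145, 0.5145).
r_{12} = e_1·v_2 = -2.0580.
u_2 = v_2 + 2.0580·e_1 = (4.4118, 2.9412, -2.9412).
‖u_2‖ = 6.0634, so e_2 = (0.7276, 0.4851, -0.4851).
r_{13} = e_1·v_3 = 0.1715; r_{23} = e_2·v_3 = 1.2127.
u_3 = v_3 − 0.1715·e_1 − 1.2127·e_2 = (0.0000, 2.5000, 2.5000).
‖u_3‖ = 3.5355, so e_3 = (0.0000, 0.7071, 0.7071).

Q = [[0.6860, 0.7276, 0.0000], [-0.5145, 0.4851, 0.7071], [0.5145, -0.4851, 0.7071]], R = [[5.8310, -2.0580, 0.1715], [0.0000, 6.0634, 1.2127], [0.0000, 0.0000, 3.5355]]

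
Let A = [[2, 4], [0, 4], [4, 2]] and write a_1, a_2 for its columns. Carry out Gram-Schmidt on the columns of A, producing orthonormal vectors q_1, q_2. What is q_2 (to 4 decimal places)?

a_1 = (2, 0, 4); ‖a_1‖ = 4.4721, so q_1 = (0.4472, 0.0000, 0.8944).
q_1·a_2 = 0.4472·4 + 0.0000·4 + 0.8944·2 = 3.5777.
u_2 = a_2 − 3.5777·q_1 = (2.4000, 4.0000, -1.2000).
‖u_2‖ = 4.8166, so q_2 = (0.4983, 0.8305, -0.2491).

q_2 = (0.4983, 0.8305, -0.2491)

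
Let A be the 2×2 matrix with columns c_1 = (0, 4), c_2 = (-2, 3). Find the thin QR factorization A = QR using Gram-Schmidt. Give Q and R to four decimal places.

c_1 = (0, 4); ‖c_1‖ = 4.0000, so q_1 = (0.0000, 1.0000).
q_1·c_2 = 0.0000·(-2) + 1.0000·3 = 3.0000.
u_2 = c_2 − 3.0000·q_1 = (-2.0000, 0.0000).
‖u_2‖ = 2.0000, so q_2 = (-1.0000, 0.0000).

Q = [[0.0000, -1.0000], [1.0000, 0.0000]], R = [[4.0000, 3.0000], [0.0000, 2.0000]]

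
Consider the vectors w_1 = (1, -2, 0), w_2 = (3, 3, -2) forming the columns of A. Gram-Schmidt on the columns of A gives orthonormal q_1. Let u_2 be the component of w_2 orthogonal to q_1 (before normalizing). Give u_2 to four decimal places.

q_1 = w_1/‖w_1‖ = (1, -2, 0)/2.2361 = (0.4472, -0.8944, 0.0000).
r_{12} = q_1·w_2 = -1.3416.
u_2 = w_2 + 1.3416·q_1 = (3.6000, 1.8000, -2.0000).

u_2 = (3.6000, 1.8000, -2.0000)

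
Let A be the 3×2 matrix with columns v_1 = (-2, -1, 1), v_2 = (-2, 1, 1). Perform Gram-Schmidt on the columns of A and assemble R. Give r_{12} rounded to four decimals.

v_1 = (-2, -1, 1); ‖v_1‖ = 2.4495, so e_1 = (-0.8165, -0.4082, 0.4082).
r_{12} = e_1·v_2 = 1.6330.

r_{12} = 1.6330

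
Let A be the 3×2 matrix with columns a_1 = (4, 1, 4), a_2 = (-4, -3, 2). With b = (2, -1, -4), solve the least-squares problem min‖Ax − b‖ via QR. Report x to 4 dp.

a_1 = (4, 1, 4); ‖a_1‖ = 5.7446, so e_1 = (0.6963, 0.1741, 0.6963).
e_1·a_2 = 0.6963·(-4) + 0.1741·(-3) + 0.6963·2 = -1.9149.
u_2 = a_2 + 1.9149·e_1 = (-2.6667, -2.6667, 3.3333).
‖u_2‖ = 5.0332, so e_2 = (-0.5298, -0.5298, 0.6623).
Qᵀb = (-1.5667, -3.1789).
Back-substitute: x_2 = -3.1789/5.0332 = -0.6316.
x_1 = (-1.5667 + 1.9149·(-0.6316))/5.7446 = -0.4833.

x = (-0.4833, -0.6316)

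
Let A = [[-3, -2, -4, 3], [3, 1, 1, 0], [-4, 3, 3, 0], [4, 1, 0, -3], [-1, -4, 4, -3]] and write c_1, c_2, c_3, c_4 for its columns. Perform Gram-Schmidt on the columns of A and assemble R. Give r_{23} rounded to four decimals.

r_{23} = 0.3798

c_1 = (-3, 3, -4, 4, -1); ‖c_1‖ = 7.1414, so q_1 = (-0.4201, 0.4201, -0.5601, 0.5601, -0.1400).
q_1·c_2 = (-0.4201)·(-2) + 0.4201·1 + (-0.5601)·3 + 0.5601·1 + (-0.1400)·(-4) = 0.7001.
u_2 = c_2 − 0.7001·q_1 = (-1.7059, 0.7059, 3.3922, 0.6078, -3.9020).
‖u_2‖ = 5.5236, so q_2 = (-0.3088, 0.1278, 0.6141, 0.1100, -0.7064).
r_{23} = q_2·c_3 = 0.3798.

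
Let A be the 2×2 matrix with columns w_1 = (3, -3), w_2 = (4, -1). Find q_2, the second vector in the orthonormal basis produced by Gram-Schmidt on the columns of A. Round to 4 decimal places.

q_2 = (0.7071, 0.7071)

w_1 = (3, -3); ‖w_1‖ = 4.2426, so q_1 = (0.7071, -0.7071).
q_1·w_2 = 0.7071·4 + (-0.7071)·(-1) = 3.5355.
u_2 = w_2 − 3.5355·q_1 = (1.5000, 1.5000).
‖u_2‖ = 2.1213, so q_2 = (0.7071, 0.7071).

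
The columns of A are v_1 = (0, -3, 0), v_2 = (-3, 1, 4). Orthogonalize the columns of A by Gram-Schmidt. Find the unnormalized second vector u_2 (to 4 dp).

v_1 = (0, -3, 0); ‖v_1‖ = 3.0000, so q_1 = (0.0000, -1.0000, 0.0000).
q_1·v_2 = 0.0000·(-3) + (-1.0000)·1 + 0.0000·4 = -1.0000.
u_2 = v_2 + 1.0000·q_1 = (-3.0000, 0.0000, 4.0000).

u_2 = (-3.0000, 0.0000, 4.0000)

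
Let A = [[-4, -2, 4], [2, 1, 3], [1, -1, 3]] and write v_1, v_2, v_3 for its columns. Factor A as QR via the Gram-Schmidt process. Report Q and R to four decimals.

Q = [[-0.8729, -0.1952, 0.4472], [0.4364, 0.0976, 0.8944], [0.2182, -0.9759, 0.0000]], R = [[4.5826, 1.9640, -1.5275], [0.0000, 1.4639, -3.4157], [0.0000, 0.0000, 4.4721]]

v_1 = (-4, 2, 1); ‖v_1‖ = 4.5826, so q_1 = (-0.8729, 0.4364, 0.2182).
q_1·v_2 = (-0.8729)·(-2) + 0.4364·1 + 0.2182·(-1) = 1.9640.
u_2 = v_2 − 1.9640·q_1 = (-0.2857, 0.1429, -1.4286).
‖u_2‖ = 1.4639, so q_2 = (-0.1952, 0.0976, -0.9759).
q_1·v_3 = (-0.8729)·4 + 0.4364·3 + 0.2182·3 = -1.5275; q_2·v_3 = (-0.1952)·4 + 0.0976·3 + (-0.9759)·3 = -3.4157.
u_3 = v_3 + 1.5275·q_1 + 3.4157·q_2 = (2.0000, 4.0000, 0.0000).
‖u_3‖ = 4.4721, so q_3 = (0.4472, 0.8944, 0.0000).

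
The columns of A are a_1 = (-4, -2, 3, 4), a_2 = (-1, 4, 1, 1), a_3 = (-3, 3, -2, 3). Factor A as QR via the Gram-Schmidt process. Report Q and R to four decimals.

Q = [[-0.5963, -0.1691, -0.3404], [-0.2981, 0.9533, 0.0486], [0.4472, 0.1845, -0.8752], [0.5963, 0.1691, 0.3404]], R = [[6.7082, 0.4472, 1.7889], [0.0000, 4.3359, 3.5056], [0.0000, 0.0000, 3.9384]]

a_1 = (-4, -2, 3, 4); ‖a_1‖ = 6.7082, so e_1 = (-0.5963, -0.2981, 0.4472, 0.5963).
e_1·a_2 = (-0.5963)·(-1) + (-0.2981)·4 + 0.4472·1 + 0.5963·1 = 0.4472.
u_2 = a_2 − 0.4472·e_1 = (-0.7333, 4.1333, 0.8000, 0.7333).
‖u_2‖ = 4.3359, so e_2 = (-0.1691, 0.9533, 0.1845, 0.1691).
e_1·a_3 = (-0.5963)·(-3) + (-0.2981)·3 + 0.4472·(-2) + 0.5963·3 = 1.7889; e_2·a_3 = (-0.1691)·(-3) + 0.9533·3 + 0.1845·(-2) + 0.1691·3 = 3.5056.
u_3 = a_3 − 1.7889·e_1 − 3.5056·e_2 = (-1.3404, 0.1915, -3.4468, 1.3404).
‖u_3‖ = 3.9384, so e_3 = (-0.3404, 0.0486, -0.8752, 0.3404).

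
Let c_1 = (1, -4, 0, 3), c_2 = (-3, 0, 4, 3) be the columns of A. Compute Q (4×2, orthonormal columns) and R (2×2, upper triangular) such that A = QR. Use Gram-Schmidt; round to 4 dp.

Q = [[0.1961, -0.5657], [-0.7845, 0.1616], [0.0000, 0.7004], [0.5883, 0.4041]], R = [[5.0990, 1.1767], [0.0000, 5.7110]]

c_1 = (1, -4, 0, 3); ‖c_1‖ = 5.0990, so q_1 = (0.1961, -0.7845, 0.0000, 0.5883).
q_1·c_2 = 0.1961·(-3) + (-0.7845)·0 + 0.0000·4 + 0.5883·3 = 1.1767.
u_2 = c_2 − 1.1767·q_1 = (-3.2308, 0.9231, 4.0000, 2.3077).
‖u_2‖ = 5.7110, so q_2 = (-0.5657, 0.1616, 0.7004, 0.4041).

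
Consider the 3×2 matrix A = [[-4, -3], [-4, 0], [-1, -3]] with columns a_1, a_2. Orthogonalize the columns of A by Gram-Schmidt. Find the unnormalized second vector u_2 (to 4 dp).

a_1 = (-4, -4, -1); ‖a_1‖ = 5.7446, so q_1 = (-0.6963, -0.6963, -0.1741).
q_1·a_2 = (-0.6963)·(-3) + (-0.6963)·0 + (-0.1741)·(-3) = 2.6112.
u_2 = a_2 − 2.6112·q_1 = (-1.1818, 1.8182, -2.5455).

u_2 = (-1.1818, 1.8182, -2.5455)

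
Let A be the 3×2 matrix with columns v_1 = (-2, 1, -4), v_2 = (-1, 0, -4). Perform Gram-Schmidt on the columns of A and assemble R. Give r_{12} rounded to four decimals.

v_1 = (-2, 1, -4); ‖v_1‖ = 4.5826, so q_1 = (-0.4364, 0.2182, -0.8729).
r_{12} = q_1·v_2 = 3.9279.

r_{12} = 3.9279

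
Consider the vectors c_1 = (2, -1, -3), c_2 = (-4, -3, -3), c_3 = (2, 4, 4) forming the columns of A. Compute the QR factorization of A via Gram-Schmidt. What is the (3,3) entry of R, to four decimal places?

r_{33} = 0.9325

c_1 = (2, -1, -3); ‖c_1‖ = 3.7417, so q_1 = (0.5345, -0.2673, -0.8018).
q_1·c_2 = 0.5345·(-4) + (-0.2673)·(-3) + (-0.8018)·(-3) = 1.0690.
u_2 = c_2 − 1.0690·q_1 = (-4.5714, -2.7143, -2.1429).
‖u_2‖ = 5.7321, so q_2 = (-0.7975, -0.4735, -0.3738).
q_1·c_3 = 0.5345·2 + (-0.2673)·4 + (-0.8018)·4 = -3.2071; q_2·c_3 = (-0.7975)·2 + (-0.4735)·4 + (-0.3738)·4 = -4.9844.
u_3 = c_3 + 3.2071·q_1 + 4.9844·q_2 = (-0.2609, 0.7826, -0.4348).
r_{33} = ‖u_3‖ = 0.9325.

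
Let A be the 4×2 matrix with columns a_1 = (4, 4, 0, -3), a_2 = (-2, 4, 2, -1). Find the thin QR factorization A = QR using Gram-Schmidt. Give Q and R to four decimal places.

a_1 = (4, 4, 0, -3); ‖a_1‖ = 6.4031, so e_1 = (0.6247, 0.6247, 0.0000, -0.4685).
e_1·a_2 = 0.6247·(-2) + 0.6247·4 + 0.0000·2 + (-0.4685)·(-1) = 1.7179.
u_2 = a_2 − 1.7179·e_1 = (-3.0732, 2.9268, 2.0000, -0.1951).
‖u_2‖ = 4.6956, so e_2 = (-0.6545, 0.6233, 0.4259, -0.0416).

Q = [[0.6247, -0.6545], [0.6247, 0.6233], [0.0000, 0.4259], [-0.4685, -0.0416]], R = [[6.4031, 1.7179], [0.0000, 4.6956]]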